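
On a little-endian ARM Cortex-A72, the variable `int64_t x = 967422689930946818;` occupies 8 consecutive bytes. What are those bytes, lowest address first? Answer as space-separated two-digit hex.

02 A9 FC 94 CF F9 6C 0D

967422689930946818 in hexadecimal, padded to 64 bits, is 0x0D6CF9CF94FCA902.
Split into bytes (most-significant first): 0D 6C F9 CF 94 FC A9 02.
In little-endian order the low byte comes first in memory.
So at ascending addresses the bytes are 02 A9 FC 94 CF F9 6C 0D.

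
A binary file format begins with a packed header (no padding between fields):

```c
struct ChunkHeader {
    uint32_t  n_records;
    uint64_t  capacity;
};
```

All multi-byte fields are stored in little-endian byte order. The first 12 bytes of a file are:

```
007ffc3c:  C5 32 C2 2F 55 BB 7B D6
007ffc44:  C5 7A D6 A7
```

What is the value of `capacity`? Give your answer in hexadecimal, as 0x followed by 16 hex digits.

0xA7D67AC5D67BBB55

`capacity` follows `n_records` (4 bytes), so it starts at byte offset 4 and occupies 8 bytes.
Bytes at offsets 4..11: 55 BB 7B D6 C5 7A D6 A7.
In little-endian order the low byte comes first in memory.
Reassemble most-significant byte first: A7 D6 7A C5 D6 7B BB 55 → 0xA7D67AC5D67BBB55.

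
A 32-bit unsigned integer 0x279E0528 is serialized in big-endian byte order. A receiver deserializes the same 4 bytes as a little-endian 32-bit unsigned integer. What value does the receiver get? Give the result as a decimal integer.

671456807

Stored big-endian, the bytes at ascending addresses are 27 9E 05 28.
Read back as little-endian, the first byte is least significant, giving 0x28059E27.
0x28059E27 = 671456807.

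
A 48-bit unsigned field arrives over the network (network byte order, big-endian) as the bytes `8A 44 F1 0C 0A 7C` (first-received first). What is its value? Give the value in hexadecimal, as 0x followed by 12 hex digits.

0x8A44F10C0A7C

Big-endian stores the most-significant byte at the lowest address.
The bytes are already most-significant first: 0x8A44F10C0A7C.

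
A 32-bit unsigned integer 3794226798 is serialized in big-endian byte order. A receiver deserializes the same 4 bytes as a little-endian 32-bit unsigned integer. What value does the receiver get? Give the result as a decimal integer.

3794226798 in 32-bit hexadecimal is 0xE2274E6E.
Stored big-endian, the bytes at ascending addresses are E2 27 4E 6E.
Read back as little-endian, the first byte is least significant, giving 0x6E4E27E2.
0x6E4E27E2 = 1850615778.

1850615778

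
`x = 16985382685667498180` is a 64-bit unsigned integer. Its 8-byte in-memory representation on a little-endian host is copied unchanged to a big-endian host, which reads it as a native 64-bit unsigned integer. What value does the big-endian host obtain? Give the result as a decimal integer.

14130123449086228715

16985382685667498180 in 64-bit hexadecimal is 0xEBB8338F694818C4.
Stored little-endian, the bytes at ascending addresses are C4 18 48 69 8F 33 B8 EB.
Read back as big-endian, the last byte is least significant, giving 0xC41848698F33B8EB.
0xC41848698F33B8EB = 14130123449086228715.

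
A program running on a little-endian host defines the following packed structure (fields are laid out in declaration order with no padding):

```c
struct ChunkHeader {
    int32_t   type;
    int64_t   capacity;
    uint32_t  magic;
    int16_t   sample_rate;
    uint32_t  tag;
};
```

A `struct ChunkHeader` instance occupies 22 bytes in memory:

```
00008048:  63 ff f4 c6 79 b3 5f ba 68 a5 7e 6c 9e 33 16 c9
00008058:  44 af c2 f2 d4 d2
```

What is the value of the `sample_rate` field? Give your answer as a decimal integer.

`sample_rate` follows `type` (4 B), `capacity` (8 B), `magic` (4 B), so it starts at offset 4 + 8 + 4 = 16 and occupies 2 bytes.
Bytes at offsets 16..17: 44 AF.
Little-endian: lowest address holds the least-significant byte.
Reassemble most-significant byte first: AF 44 → 0xAF44.
Top bit is set, so as a signed 16-bit value this is 0xAF44 − 2^16 = -20668.

-20668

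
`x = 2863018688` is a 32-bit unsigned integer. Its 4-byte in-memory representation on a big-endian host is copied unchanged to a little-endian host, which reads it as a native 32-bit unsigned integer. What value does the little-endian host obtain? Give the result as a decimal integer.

3224544938

2863018688 in 32-bit hexadecimal is 0xAAA632C0.
Stored big-endian, the bytes at ascending addresses are AA A6 32 C0.
Read back as little-endian, the first byte is least significant, giving 0xC032A6AA.
0xC032A6AA = 3224544938.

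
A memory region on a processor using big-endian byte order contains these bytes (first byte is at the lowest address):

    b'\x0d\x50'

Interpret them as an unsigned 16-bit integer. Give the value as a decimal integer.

3408

Big-endian stores the most-significant byte at the lowest address.
The bytes are already most-significant first: 0x0D50.
0x0D50 = 3408.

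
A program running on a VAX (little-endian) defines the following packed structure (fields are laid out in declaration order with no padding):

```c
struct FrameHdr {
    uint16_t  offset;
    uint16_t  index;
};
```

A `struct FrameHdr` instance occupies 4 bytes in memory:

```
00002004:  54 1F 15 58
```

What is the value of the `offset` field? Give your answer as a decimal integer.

8020

`offset` is the first field, at byte offset 0, occupying 2 bytes.
Bytes at offsets 0..1: 54 1F.
In little-endian order the low byte comes first in memory.
Reassemble most-significant byte first: 1F 54 → 0x1F54.
0x1F54 = 8020.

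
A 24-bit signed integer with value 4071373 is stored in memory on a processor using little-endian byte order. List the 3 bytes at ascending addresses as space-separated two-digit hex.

CD 1F 3E

4071373 in hexadecimal, padded to 24 bits, is 0x3E1FCD.
Split into bytes (most-significant first): 3E 1F CD.
Little-endian stores the least-significant byte at the lowest address.
So at ascending addresses the bytes are CD 1F 3E.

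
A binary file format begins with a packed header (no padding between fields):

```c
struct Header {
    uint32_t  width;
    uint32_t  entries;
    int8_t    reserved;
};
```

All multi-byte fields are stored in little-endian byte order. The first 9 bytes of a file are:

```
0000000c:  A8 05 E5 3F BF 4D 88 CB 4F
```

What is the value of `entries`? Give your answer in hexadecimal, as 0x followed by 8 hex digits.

0xCB884DBF

`entries` follows `width` (4 bytes), so it starts at byte offset 4 and occupies 4 bytes.
Bytes at offsets 4..7: BF 4D 88 CB.
Little-endian stores the least-significant byte at the lowest address.
Reassemble most-significant byte first: CB 88 4D BF → 0xCB884DBF.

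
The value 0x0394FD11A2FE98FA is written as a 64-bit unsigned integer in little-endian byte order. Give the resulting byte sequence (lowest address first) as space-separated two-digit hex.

FA 98 FE A2 11 FD 94 03

Split into bytes (most-significant first): 03 94 FD 11 A2 FE 98 FA.
In little-endian order the low byte comes first in memory.
So at ascending addresses the bytes are FA 98 FE A2 11 FD 94 03.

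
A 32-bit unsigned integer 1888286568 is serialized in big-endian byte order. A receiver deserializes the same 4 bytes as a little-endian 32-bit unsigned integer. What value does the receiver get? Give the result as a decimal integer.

1761053808

1888286568 in 32-bit hexadecimal is 0x708CF768.
Stored big-endian, the bytes at ascending addresses are 70 8C F7 68.
Read back as little-endian, the first byte is least significant, giving 0x68F78C70.
0x68F78C70 = 1761053808.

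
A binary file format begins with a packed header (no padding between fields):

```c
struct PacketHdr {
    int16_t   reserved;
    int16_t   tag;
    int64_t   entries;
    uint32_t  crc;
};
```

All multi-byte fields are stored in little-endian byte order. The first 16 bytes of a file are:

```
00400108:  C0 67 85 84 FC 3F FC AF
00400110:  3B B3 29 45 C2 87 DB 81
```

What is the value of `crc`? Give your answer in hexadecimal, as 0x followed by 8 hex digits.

0x81DB87C2

`crc` follows `reserved` (2 B), `tag` (2 B), `entries` (8 B), so it starts at offset 2 + 2 + 8 = 12 and occupies 4 bytes.
Bytes at offsets 12..15: C2 87 DB 81.
Little-endian stores the least-significant byte at the lowest address.
Reassemble most-significant byte first: 81 DB 87 C2 → 0x81DB87C2.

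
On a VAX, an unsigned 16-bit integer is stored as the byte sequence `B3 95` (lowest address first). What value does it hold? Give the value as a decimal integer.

In little-endian order the low byte comes first in memory.
Reassemble most-significant byte first: 95 B3 → 0x95B3.
0x95B3 = 38323.

38323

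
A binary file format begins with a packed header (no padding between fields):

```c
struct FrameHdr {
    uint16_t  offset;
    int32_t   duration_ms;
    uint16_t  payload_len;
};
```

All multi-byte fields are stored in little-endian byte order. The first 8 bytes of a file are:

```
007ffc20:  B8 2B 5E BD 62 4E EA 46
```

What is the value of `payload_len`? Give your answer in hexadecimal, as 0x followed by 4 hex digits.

`payload_len` follows `offset` (2 B), `duration_ms` (4 B), so it starts at offset 2 + 4 = 6 and occupies 2 bytes.
Bytes at offsets 6..7: EA 46.
Little-endian: lowest address holds the least-significant byte.
Reassemble most-significant byte first: 46 EA → 0x46EA.

0x46EA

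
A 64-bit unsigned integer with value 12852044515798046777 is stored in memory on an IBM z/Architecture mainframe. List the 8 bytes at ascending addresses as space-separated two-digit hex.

B2 5B A2 64 E1 A6 58 39

12852044515798046777 in hexadecimal, padded to 64 bits, is 0xB25BA264E1A65839.
Split into bytes (most-significant first): B2 5B A2 64 E1 A6 58 39.
In big-endian order the high byte comes first in memory.
So the memory order matches the most-significant-first order: B2 5B A2 64 E1 A6 58 39.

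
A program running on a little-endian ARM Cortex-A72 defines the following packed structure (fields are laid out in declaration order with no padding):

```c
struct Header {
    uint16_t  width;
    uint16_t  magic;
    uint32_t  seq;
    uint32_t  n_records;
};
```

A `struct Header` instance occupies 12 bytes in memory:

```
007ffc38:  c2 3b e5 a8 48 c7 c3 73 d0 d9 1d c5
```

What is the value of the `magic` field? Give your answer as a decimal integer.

`magic` follows `width` (2 bytes), so it starts at byte offset 2 and occupies 2 bytes.
Bytes at offsets 2..3: E5 A8.
In little-endian order the low byte comes first in memory.
Reassemble most-significant byte first: A8 E5 → 0xA8E5.
0xA8E5 = 43237.

43237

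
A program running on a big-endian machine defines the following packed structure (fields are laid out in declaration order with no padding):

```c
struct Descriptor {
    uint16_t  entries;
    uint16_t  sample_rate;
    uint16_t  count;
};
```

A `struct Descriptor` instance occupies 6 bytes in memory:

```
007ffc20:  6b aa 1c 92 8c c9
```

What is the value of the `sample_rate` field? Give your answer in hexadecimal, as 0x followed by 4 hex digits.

0x1C92

`sample_rate` follows `entries` (2 bytes), so it starts at byte offset 2 and occupies 2 bytes.
Bytes at offsets 2..3: 1C 92.
Big-endian: lowest address holds the most-significant byte.
The bytes are already most-significant first: 0x1C92.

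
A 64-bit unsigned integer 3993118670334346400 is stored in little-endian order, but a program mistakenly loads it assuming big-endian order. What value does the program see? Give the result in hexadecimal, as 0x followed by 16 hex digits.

0xA044423346686A37

3993118670334346400 in 64-bit hexadecimal is 0x376A6846334244A0.
Stored little-endian, the bytes at ascending addresses are A0 44 42 33 46 68 6A 37.
Read back as big-endian, the last byte is least significant, giving 0xA044423346686A37.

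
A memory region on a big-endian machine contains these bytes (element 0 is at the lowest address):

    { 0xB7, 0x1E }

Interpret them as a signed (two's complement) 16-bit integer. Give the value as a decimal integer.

-18658

Big-endian: lowest address holds the most-significant byte.
The bytes are already most-significant first: 0xB71E.
Top bit is set, so as a signed 16-bit value this is 0xB71E − 2^16 = -18658.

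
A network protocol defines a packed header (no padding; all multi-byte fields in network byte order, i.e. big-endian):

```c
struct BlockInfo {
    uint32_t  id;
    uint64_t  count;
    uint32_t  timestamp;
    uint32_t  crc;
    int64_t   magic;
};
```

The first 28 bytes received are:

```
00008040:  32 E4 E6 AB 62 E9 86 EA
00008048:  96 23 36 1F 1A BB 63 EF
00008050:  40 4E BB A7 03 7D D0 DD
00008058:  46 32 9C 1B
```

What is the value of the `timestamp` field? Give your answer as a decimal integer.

`timestamp` follows `id` (4 B), `count` (8 B), so it starts at offset 4 + 8 = 12 and occupies 4 bytes.
Bytes at offsets 12..15: 1A BB 63 EF.
Big-endian stores the most-significant byte at the lowest address.
The bytes are already most-significant first: 0x1ABB63EF.
0x1ABB63EF = 448488431.

448488431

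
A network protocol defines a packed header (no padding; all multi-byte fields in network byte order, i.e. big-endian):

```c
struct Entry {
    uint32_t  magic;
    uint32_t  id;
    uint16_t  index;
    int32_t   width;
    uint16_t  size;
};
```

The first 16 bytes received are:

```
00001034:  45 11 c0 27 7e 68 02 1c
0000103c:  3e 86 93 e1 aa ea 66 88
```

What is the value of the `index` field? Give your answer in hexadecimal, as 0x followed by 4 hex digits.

0x3E86

`index` follows `magic` (4 B), `id` (4 B), so it starts at offset 4 + 4 = 8 and occupies 2 bytes.
Bytes at offsets 8..9: 3E 86.
Big-endian: lowest address holds the most-significant byte.
The bytes are already most-significant first: 0x3E86.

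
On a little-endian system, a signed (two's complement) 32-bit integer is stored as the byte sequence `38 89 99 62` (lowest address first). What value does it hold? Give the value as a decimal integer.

Little-endian: lowest address holds the least-significant byte.
Reassemble most-significant byte first: 62 99 89 38 → 0x62998938.
0x62998938 = 1654229304.

1654229304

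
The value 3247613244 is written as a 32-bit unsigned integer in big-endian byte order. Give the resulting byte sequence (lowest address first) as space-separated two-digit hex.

3247613244 in hexadecimal, padded to 32 bits, is 0xC192A53C.
Split into bytes (most-significant first): C1 92 A5 3C.
In big-endian order the high byte comes first in memory.
So the memory order matches the most-significant-first order: C1 92 A5 3C.

C1 92 A5 3C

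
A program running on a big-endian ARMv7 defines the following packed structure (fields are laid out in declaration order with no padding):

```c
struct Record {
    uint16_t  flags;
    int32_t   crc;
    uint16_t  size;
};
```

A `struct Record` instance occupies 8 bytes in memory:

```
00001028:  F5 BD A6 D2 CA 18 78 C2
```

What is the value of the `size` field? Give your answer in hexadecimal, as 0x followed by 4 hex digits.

0x78C2

`size` follows `flags` (2 B), `crc` (4 B), so it starts at offset 2 + 4 = 6 and occupies 2 bytes.
Bytes at offsets 6..7: 78 C2.
Big-endian stores the most-significant byte at the lowest address.
The bytes are already most-significant first: 0x78C2.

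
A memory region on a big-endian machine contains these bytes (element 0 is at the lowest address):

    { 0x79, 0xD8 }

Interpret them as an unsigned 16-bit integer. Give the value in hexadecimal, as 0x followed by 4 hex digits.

0x79D8

Big-endian: lowest address holds the most-significant byte.
The bytes are already most-significant first: 0x79D8.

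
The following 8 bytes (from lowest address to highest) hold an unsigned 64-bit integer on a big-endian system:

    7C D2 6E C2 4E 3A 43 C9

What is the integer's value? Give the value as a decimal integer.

Big-endian: lowest address holds the most-significant byte.
The bytes are already most-significant first: 0x7CD26EC24E3A43C9.
0x7CD26EC24E3A43C9 = 8994373186627453897.

8994373186627453897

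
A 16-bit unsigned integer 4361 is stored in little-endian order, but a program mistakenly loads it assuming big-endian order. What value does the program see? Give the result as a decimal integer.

4361 in 16-bit hexadecimal is 0x1109.
Stored little-endian, the bytes at ascending addresses are 09 11.
Read back as big-endian, the last byte is least significant, giving 0x0911.
0x0911 = 2321.

2321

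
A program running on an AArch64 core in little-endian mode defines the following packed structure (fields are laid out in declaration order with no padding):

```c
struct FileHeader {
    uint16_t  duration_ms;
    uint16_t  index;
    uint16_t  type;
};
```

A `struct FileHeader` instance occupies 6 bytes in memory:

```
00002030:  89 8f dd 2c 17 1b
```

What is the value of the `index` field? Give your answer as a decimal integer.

11485

`index` follows `duration_ms` (2 bytes), so it starts at byte offset 2 and occupies 2 bytes.
Bytes at offsets 2..3: DD 2C.
In little-endian order the low byte comes first in memory.
Reassemble most-significant byte first: 2C DD → 0x2CDD.
0x2CDD = 11485.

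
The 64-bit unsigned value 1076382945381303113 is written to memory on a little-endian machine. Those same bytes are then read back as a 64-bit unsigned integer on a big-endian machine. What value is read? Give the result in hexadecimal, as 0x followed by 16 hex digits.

1076382945381303113 in 64-bit hexadecimal is 0x0EF01495FDBDC349.
Stored little-endian, the bytes at ascending addresses are 49 C3 BD FD 95 14 F0 0E.
Read back as big-endian, the last byte is least significant, giving 0x49C3BDFD9514F00E.

0x49C3BDFD9514F00E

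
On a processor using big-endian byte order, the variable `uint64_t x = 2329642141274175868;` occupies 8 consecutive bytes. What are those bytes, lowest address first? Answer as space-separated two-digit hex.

20 54 8D 2F 3C 6D 79 7C

2329642141274175868 in hexadecimal, padded to 64 bits, is 0x20548D2F3C6D797C.
Split into bytes (most-significant first): 20 54 8D 2F 3C 6D 79 7C.
Big-endian stores the most-significant byte at the lowest address.
So the memory order matches the most-significant-first order: 20 54 8D 2F 3C 6D 79 7C.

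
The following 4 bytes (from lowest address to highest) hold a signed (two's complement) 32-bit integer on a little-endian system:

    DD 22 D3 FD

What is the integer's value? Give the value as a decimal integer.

Little-endian stores the least-significant byte at the lowest address.
Reassemble most-significant byte first: FD D3 22 DD → 0xFDD322DD.
Top bit is set, so as a signed 32-bit value this is 0xFDD322DD − 2^32 = -36494627.

-36494627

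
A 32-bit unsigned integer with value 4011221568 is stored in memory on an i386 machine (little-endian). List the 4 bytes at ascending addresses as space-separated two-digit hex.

40 62 16 EF

4011221568 in hexadecimal, padded to 32 bits, is 0xEF166240.
Split into bytes (most-significant first): EF 16 62 40.
Little-endian: lowest address holds the least-significant byte.
So at ascending addresses the bytes are 40 62 16 EF.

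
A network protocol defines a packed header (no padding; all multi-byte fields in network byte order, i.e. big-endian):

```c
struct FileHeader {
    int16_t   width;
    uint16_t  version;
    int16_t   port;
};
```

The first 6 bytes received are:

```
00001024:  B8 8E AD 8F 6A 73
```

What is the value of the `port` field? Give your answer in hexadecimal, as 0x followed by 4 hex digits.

0x6A73

`port` follows `width` (2 B), `version` (2 B), so it starts at offset 2 + 2 = 4 and occupies 2 bytes.
Bytes at offsets 4..5: 6A 73.
Big-endian: lowest address holds the most-significant byte.
The bytes are already most-significant first: 0x6A73.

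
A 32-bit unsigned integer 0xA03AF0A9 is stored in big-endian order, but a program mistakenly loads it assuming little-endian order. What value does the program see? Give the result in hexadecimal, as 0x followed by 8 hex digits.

0xA9F03AA0

Stored big-endian, the bytes at ascending addresses are A0 3A F0 A9.
Read back as little-endian, the first byte is least significant, giving 0xA9F03AA0.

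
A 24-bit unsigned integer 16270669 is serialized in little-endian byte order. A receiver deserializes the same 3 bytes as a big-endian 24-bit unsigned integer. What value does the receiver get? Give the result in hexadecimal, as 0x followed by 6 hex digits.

16270669 in 24-bit hexadecimal is 0xF8454D.
Stored little-endian, the bytes at ascending addresses are 4D 45 F8.
Read back as big-endian, the last byte is least significant, giving 0x4D45F8.

0x4D45F8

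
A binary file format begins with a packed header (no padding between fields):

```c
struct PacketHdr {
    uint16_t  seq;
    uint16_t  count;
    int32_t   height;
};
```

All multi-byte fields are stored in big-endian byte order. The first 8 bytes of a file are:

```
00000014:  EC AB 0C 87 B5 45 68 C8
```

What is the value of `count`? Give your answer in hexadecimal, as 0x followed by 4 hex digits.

0x0C87

`count` follows `seq` (2 bytes), so it starts at byte offset 2 and occupies 2 bytes.
Bytes at offsets 2..3: 0C 87.
In big-endian order the high byte comes first in memory.
The bytes are already most-significant first: 0x0C87.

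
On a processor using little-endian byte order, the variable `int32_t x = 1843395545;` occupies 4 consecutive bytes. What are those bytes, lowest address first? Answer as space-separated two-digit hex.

D9 FB DF 6D

1843395545 in hexadecimal, padded to 32 bits, is 0x6DDFFBD9.
Split into bytes (most-significant first): 6D DF FB D9.
Little-endian stores the least-significant byte at the lowest address.
So at ascending addresses the bytes are D9 FB DF 6D.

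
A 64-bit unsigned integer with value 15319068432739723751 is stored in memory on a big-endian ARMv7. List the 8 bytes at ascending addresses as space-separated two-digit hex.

15319068432739723751 in hexadecimal, padded to 64 bits, is 0xD49843935F59E9E7.
Split into bytes (most-significant first): D4 98 43 93 5F 59 E9 E7.
Big-endian stores the most-significant byte at the lowest address.
So the memory order matches the most-significant-first order: D4 98 43 93 5F 59 E9 E7.

D4 98 43 93 5F 59 E9 E7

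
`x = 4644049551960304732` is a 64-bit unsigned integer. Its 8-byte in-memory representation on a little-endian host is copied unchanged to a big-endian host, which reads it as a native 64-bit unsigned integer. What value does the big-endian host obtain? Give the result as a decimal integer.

4644049551960304732 in 64-bit hexadecimal is 0x4072FA7657E7EC5C.
Stored little-endian, the bytes at ascending addresses are 5C EC E7 57 76 FA 72 40.
Read back as big-endian, the last byte is least significant, giving 0x5CECE75776FA7240.
0x5CECE75776FA7240 = 6695981108837380672.

6695981108837380672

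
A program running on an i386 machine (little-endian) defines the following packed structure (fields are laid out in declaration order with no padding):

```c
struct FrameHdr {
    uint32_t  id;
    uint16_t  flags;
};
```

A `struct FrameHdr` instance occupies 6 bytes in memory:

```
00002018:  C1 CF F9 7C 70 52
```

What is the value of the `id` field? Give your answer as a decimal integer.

2096746433

`id` is the first field, at byte offset 0, occupying 4 bytes.
Bytes at offsets 0..3: C1 CF F9 7C.
In little-endian order the low byte comes first in memory.
Reassemble most-significant byte first: 7C F9 CF C1 → 0x7CF9CFC1.
0x7CF9CFC1 = 2096746433.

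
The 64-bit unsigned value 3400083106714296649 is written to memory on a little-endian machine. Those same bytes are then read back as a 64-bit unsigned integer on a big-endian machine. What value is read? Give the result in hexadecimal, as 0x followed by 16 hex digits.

3400083106714296649 in 64-bit hexadecimal is 0x2F2F859236832149.
Stored little-endian, the bytes at ascending addresses are 49 21 83 36 92 85 2F 2F.
Read back as big-endian, the last byte is least significant, giving 0x4921833692852F2F.

0x4921833692852F2F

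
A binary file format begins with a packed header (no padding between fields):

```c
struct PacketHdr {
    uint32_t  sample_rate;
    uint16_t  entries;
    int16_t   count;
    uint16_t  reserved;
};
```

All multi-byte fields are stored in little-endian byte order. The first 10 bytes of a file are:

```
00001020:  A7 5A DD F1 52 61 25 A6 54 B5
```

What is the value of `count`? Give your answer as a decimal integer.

`count` follows `sample_rate` (4 B), `entries` (2 B), so it starts at offset 4 + 2 = 6 and occupies 2 bytes.
Bytes at offsets 6..7: 25 A6.
Little-endian stores the least-significant byte at the lowest address.
Reassemble most-significant byte first: A6 25 → 0xA625.
Top bit is set, so as a signed 16-bit value this is 0xA625 − 2^16 = -23003.

-23003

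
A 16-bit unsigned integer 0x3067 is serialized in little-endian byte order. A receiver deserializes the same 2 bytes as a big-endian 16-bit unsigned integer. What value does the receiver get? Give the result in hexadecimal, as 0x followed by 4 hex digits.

Stored little-endian, the bytes at ascending addresses are 67 30.
Read back as big-endian, the last byte is least significant, giving 0x6730.

0x6730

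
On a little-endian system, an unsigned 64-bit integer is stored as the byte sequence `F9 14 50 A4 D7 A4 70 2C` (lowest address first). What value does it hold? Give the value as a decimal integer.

In little-endian order the low byte comes first in memory.
Reassemble most-significant byte first: 2C 70 A4 D7 A4 50 14 F9 → 0x2C70A4D7A45014F9.
0x2C70A4D7A45014F9 = 3202240581142058233.

3202240581142058233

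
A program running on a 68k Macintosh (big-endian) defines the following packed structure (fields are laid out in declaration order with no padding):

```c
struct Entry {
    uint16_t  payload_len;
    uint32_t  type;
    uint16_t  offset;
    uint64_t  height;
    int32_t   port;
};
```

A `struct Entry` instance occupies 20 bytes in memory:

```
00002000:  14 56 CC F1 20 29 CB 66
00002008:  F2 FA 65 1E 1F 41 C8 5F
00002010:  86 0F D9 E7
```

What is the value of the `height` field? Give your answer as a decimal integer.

`height` follows `payload_len` (2 B), `type` (4 B), `offset` (2 B), so it starts at offset 2 + 4 + 2 = 8 and occupies 8 bytes.
Bytes at offsets 8..15: F2 FA 65 1E 1F 41 C8 5F.
Big-endian stores the most-significant byte at the lowest address.
The bytes are already most-significant first: 0xF2FA651E1F41C85F.
0xF2FA651E1F41C85F = 17508417681404053599.

17508417681404053599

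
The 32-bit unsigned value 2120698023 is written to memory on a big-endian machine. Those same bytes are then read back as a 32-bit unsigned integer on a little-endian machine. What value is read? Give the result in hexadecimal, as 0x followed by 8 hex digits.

0xA748677E

2120698023 in 32-bit hexadecimal is 0x7E6748A7.
Stored big-endian, the bytes at ascending addresses are 7E 67 48 A7.
Read back as little-endian, the first byte is least significant, giving 0xA748677E.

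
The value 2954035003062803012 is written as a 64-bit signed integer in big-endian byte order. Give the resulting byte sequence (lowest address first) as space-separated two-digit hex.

28 FE D7 2F 23 A0 DA 44

2954035003062803012 in hexadecimal, padded to 64 bits, is 0x28FED72F23A0DA44.
Split into bytes (most-significant first): 28 FE D7 2F 23 A0 DA 44.
In big-endian order the high byte comes first in memory.
So the memory order matches the most-significant-first order: 28 FE D7 2F 23 A0 DA 44.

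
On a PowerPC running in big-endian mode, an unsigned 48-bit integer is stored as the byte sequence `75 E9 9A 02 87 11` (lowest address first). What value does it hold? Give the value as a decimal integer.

In big-endian order the high byte comes first in memory.
The bytes are already most-significant first: 0x75E99A028711.
0x75E99A028711 = 129646171686673.

129646171686673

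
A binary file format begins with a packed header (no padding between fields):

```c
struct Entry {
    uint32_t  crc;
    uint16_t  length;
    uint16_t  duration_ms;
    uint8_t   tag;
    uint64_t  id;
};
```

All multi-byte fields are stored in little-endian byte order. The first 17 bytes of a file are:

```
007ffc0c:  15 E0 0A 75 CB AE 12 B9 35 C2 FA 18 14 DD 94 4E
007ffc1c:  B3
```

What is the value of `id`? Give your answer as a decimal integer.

`id` follows `crc` (4 B), `length` (2 B), `duration_ms` (2 B), `tag` (1 B), so it starts at offset 4 + 2 + 2 + 1 = 9 and occupies 8 bytes.
Bytes at offsets 9..16: C2 FA 18 14 DD 94 4E B3.
In little-endian order the low byte comes first in memory.
Reassemble most-significant byte first: B3 4E 94 DD 14 18 FA C2 → 0xB34E94DD1418FAC2.
0xB34E94DD1418FAC2 = 12920428058218396354.

12920428058218396354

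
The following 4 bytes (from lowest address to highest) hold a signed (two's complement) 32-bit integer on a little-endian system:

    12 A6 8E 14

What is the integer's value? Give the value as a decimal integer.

Little-endian: lowest address holds the least-significant byte.
Reassemble most-significant byte first: 14 8E A6 12 → 0x148EA612.
0x148EA612 = 344892946.

344892946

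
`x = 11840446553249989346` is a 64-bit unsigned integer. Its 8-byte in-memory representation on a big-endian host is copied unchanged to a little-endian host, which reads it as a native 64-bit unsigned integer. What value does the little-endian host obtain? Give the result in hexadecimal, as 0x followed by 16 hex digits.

11840446553249989346 in 64-bit hexadecimal is 0xA451B7682476C2E2.
Stored big-endian, the bytes at ascending addresses are A4 51 B7 68 24 76 C2 E2.
Read back as little-endian, the first byte is least significant, giving 0xE2C2762468B751A4.

0xE2C2762468B751A4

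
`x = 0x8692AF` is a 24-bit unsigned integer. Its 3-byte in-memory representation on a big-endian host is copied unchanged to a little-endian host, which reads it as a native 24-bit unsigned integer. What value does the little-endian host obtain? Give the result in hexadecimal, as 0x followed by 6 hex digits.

Stored big-endian, the bytes at ascending addresses are 86 92 AF.
Read back as little-endian, the first byte is least significant, giving 0xAF9286.

0xAF9286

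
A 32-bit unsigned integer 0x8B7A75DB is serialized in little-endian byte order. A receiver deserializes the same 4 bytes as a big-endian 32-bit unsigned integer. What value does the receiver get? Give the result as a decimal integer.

3681909387

Stored little-endian, the bytes at ascending addresses are DB 75 7A 8B.
Read back as big-endian, the last byte is least significant, giving 0xDB757A8B.
0xDB757A8B = 3681909387.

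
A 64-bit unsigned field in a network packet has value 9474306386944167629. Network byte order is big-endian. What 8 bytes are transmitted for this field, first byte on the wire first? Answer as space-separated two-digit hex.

83 7B 7F 76 3F 05 8E CD

9474306386944167629 in hexadecimal, padded to 64 bits, is 0x837B7F763F058ECD.
Split into bytes (most-significant first): 83 7B 7F 76 3F 05 8E CD.
In big-endian order the high byte comes first in memory.
So the memory order matches the most-significant-first order: 83 7B 7F 76 3F 05 8E CD.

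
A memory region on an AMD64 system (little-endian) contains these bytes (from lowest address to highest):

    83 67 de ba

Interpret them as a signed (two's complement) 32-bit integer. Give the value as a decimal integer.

Little-endian stores the least-significant byte at the lowest address.
Reassemble most-significant byte first: BA DE 67 83 → 0xBADE6783.
Top bit is set, so as a signed 32-bit value this is 0xBADE6783 − 2^32 = -1159829629.

-1159829629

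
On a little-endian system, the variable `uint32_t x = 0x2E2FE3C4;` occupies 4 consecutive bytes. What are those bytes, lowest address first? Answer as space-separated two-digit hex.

C4 E3 2F 2E

Split into bytes (most-significant first): 2E 2F E3 C4.
In little-endian order the low byte comes first in memory.
So at ascending addresses the bytes are C4 E3 2F 2E.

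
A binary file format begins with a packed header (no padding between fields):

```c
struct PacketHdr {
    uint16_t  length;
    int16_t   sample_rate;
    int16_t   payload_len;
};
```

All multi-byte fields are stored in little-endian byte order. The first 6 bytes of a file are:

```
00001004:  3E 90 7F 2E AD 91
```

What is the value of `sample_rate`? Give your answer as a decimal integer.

11903

`sample_rate` follows `length` (2 bytes), so it starts at byte offset 2 and occupies 2 bytes.
Bytes at offsets 2..3: 7F 2E.
In little-endian order the low byte comes first in memory.
Reassemble most-significant byte first: 2E 7F → 0x2E7F.
0x2E7F = 11903.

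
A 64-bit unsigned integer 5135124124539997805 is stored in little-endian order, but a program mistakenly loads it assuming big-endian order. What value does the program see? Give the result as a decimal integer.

7912470675143541575

5135124124539997805 in 64-bit hexadecimal is 0x4743A02F28BECE6D.
Stored little-endian, the bytes at ascending addresses are 6D CE BE 28 2F A0 43 47.
Read back as big-endian, the last byte is least significant, giving 0x6DCEBE282FA04347.
0x6DCEBE282FA04347 = 7912470675143541575.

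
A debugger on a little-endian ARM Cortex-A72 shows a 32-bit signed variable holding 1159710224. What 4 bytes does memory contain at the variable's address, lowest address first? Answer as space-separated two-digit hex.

10 C6 1F 45

1159710224 in hexadecimal, padded to 32 bits, is 0x451FC610.
Split into bytes (most-significant first): 45 1F C6 10.
Little-endian: lowest address holds the least-significant byte.
So at ascending addresses the bytes are 10 C6 1F 45.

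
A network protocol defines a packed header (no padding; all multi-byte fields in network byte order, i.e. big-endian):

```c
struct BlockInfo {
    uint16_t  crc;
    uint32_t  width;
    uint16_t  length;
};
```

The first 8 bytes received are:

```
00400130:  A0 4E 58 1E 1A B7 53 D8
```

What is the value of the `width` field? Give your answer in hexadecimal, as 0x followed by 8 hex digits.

0x581E1AB7

`width` follows `crc` (2 bytes), so it starts at byte offset 2 and occupies 4 bytes.
Bytes at offsets 2..5: 58 1E 1A B7.
Big-endian: lowest address holds the most-significant byte.
The bytes are already most-significant first: 0x581E1AB7.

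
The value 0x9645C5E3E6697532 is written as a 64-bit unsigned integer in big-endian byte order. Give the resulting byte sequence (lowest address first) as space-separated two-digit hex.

Split into bytes (most-significant first): 96 45 C5 E3 E6 69 75 32.
Big-endian: lowest address holds the most-significant byte.
So the memory order matches the most-significant-first order: 96 45 C5 E3 E6 69 75 32.

96 45 C5 E3 E6 69 75 32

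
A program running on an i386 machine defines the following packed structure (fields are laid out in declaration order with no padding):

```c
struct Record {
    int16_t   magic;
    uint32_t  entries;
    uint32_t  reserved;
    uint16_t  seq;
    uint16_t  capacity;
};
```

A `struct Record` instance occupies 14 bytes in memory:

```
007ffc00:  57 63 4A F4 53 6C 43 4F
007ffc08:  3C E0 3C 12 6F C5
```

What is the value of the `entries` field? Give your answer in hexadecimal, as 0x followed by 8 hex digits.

`entries` follows `magic` (2 bytes), so it starts at byte offset 2 and occupies 4 bytes.
Bytes at offsets 2..5: 4A F4 53 6C.
Little-endian: lowest address holds the least-significant byte.
Reassemble most-significant byte first: 6C 53 F4 4A → 0x6C53F44A.

0x6C53F44A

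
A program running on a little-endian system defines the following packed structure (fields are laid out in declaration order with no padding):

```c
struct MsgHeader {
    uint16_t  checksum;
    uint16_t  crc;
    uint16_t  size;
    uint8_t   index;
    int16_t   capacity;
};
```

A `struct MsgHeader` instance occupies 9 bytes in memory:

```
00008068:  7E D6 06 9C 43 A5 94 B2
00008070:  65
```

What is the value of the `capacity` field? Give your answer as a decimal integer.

`capacity` follows `checksum` (2 B), `crc` (2 B), `size` (2 B), `index` (1 B), so it starts at offset 2 + 2 + 2 + 1 = 7 and occupies 2 bytes.
Bytes at offsets 7..8: B2 65.
Little-endian stores the least-significant byte at the lowest address.
Reassemble most-significant byte first: 65 B2 → 0x65B2.
0x65B2 = 26034.

26034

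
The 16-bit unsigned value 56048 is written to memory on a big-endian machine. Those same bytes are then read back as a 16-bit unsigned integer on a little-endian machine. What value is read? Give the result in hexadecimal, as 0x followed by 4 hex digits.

56048 in 16-bit hexadecimal is 0xDAF0.
Stored big-endian, the bytes at ascending addresses are DA F0.
Read back as little-endian, the first byte is least significant, giving 0xF0DA.

0xF0DA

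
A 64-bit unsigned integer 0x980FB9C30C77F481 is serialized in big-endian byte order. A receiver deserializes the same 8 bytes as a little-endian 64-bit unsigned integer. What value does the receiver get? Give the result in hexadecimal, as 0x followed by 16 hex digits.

0x81F4770CC3B90F98

Stored big-endian, the bytes at ascending addresses are 98 0F B9 C3 0C 77 F4 81.
Read back as little-endian, the first byte is least significant, giving 0x81F4770CC3B90F98.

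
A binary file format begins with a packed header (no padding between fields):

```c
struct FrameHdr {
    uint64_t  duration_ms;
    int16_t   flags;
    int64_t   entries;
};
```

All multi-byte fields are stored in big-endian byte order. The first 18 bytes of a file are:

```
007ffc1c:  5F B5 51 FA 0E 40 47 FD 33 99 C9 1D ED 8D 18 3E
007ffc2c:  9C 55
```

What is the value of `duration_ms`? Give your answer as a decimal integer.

6896508538810550269

`duration_ms` is the first field, at byte offset 0, occupying 8 bytes.
Bytes at offsets 0..7: 5F B5 51 FA 0E 40 47 FD.
Big-endian: lowest address holds the most-significant byte.
The bytes are already most-significant first: 0x5FB551FA0E4047FD.
0x5FB551FA0E4047FD = 6896508538810550269.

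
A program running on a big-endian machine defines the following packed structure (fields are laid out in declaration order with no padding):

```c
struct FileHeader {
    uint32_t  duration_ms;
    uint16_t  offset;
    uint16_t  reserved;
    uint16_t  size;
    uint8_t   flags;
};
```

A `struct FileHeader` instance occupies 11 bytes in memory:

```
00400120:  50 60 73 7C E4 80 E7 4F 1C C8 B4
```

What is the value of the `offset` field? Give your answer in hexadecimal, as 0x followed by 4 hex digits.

0xE480

`offset` follows `duration_ms` (4 bytes), so it starts at byte offset 4 and occupies 2 bytes.
Bytes at offsets 4..5: E4 80.
In big-endian order the high byte comes first in memory.
The bytes are already most-significant first: 0xE480.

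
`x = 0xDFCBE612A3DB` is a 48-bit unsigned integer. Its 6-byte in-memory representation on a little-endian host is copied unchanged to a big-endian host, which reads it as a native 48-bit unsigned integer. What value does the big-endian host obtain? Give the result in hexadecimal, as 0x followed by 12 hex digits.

0xDBA312E6CBDF

Stored little-endian, the bytes at ascending addresses are DB A3 12 E6 CB DF.
Read back as big-endian, the last byte is least significant, giving 0xDBA312E6CBDF.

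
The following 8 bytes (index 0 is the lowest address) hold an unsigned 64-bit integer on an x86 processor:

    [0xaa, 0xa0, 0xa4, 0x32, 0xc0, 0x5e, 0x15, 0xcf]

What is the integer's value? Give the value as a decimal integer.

14921937119938388138

In little-endian order the low byte comes first in memory.
Reassemble most-significant byte first: CF 15 5E C0 32 A4 A0 AA → 0xCF155EC032A4A0AA.
0xCF155EC032A4A0AA = 14921937119938388138.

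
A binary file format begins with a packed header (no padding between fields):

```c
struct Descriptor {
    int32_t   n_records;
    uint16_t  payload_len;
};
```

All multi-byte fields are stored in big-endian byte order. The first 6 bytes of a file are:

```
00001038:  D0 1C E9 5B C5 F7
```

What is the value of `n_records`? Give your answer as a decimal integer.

-803411621

`n_records` is the first field, at byte offset 0, occupying 4 bytes.
Bytes at offsets 0..3: D0 1C E9 5B.
In big-endian order the high byte comes first in memory.
The bytes are already most-significant first: 0xD01CE95B.
Top bit is set, so as a signed 32-bit value this is 0xD01CE95B − 2^32 = -803411621.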